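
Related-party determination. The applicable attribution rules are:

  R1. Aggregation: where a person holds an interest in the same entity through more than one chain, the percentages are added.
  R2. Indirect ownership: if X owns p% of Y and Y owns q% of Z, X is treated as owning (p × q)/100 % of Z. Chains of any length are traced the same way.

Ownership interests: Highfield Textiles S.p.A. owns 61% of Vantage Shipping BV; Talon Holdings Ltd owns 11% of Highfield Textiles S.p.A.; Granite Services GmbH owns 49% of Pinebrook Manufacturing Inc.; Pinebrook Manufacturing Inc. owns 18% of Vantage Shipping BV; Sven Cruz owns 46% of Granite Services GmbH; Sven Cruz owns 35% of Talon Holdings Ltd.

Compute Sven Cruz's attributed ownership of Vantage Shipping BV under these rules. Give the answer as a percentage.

6.4057%

Chain via Granite Services GmbH → Pinebrook Manufacturing Inc. (R2): 46% × 49% × 18% = 4.0572% of Vantage Shipping BV.
Chain via Talon Holdings Ltd → Highfield Textiles S.p.A. (R2): 35% × 11% × 61% = 2.3485% of Vantage Shipping BV.
Aggregating (R1): 4.0572% + 2.3485% = 6.4057%.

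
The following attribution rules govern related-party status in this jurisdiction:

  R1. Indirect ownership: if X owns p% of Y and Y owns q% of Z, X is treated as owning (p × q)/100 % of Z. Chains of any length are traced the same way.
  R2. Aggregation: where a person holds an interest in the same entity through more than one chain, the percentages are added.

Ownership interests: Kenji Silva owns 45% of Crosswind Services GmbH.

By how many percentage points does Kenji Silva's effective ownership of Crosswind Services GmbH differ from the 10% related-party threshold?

Direct interest in Crosswind Services GmbH: 45%.
45% exceeds the 10% threshold by 35 percentage points.

35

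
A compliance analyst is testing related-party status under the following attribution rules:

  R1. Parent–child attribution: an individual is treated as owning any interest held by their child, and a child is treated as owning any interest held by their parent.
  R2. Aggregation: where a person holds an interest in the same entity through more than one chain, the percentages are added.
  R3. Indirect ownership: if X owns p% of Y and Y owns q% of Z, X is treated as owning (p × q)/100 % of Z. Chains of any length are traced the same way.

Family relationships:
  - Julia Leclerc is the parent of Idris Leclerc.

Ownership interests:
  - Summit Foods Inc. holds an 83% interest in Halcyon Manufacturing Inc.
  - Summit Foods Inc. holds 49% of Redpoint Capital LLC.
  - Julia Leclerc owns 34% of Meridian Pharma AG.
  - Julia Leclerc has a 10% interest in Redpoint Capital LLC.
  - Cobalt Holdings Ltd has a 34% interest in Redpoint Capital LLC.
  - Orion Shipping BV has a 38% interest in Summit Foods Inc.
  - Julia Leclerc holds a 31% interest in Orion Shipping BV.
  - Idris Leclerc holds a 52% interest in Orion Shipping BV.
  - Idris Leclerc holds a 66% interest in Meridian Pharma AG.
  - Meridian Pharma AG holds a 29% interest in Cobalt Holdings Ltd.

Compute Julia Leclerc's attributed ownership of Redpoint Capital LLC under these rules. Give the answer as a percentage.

By parent–child attribution (R1), Julia Leclerc is treated as also owning Idris Leclerc's interest in Meridian Pharma AG, giving 34% + 66% = 100%.
By parent–child attribution (R1), Julia Leclerc is treated as also owning Idris Leclerc's interest in Orion Shipping BV, giving 31% + 52% = 83%.
Chain via Meridian Pharma AG → Cobalt Holdings Ltd (R3): 100% × 29% × 34% = 9.86% of Redpoint Capital LLC.
Chain via Orion Shipping BV → Summit Foods Inc. (R3): 83% × 38% × 49% = 15.4546% of Redpoint Capital LLC.
Direct interest in Redpoint Capital LLC: 10%.
Aggregating (R2): 9.86% + 15.4546% + 10% = 35.3146%.

35.3146%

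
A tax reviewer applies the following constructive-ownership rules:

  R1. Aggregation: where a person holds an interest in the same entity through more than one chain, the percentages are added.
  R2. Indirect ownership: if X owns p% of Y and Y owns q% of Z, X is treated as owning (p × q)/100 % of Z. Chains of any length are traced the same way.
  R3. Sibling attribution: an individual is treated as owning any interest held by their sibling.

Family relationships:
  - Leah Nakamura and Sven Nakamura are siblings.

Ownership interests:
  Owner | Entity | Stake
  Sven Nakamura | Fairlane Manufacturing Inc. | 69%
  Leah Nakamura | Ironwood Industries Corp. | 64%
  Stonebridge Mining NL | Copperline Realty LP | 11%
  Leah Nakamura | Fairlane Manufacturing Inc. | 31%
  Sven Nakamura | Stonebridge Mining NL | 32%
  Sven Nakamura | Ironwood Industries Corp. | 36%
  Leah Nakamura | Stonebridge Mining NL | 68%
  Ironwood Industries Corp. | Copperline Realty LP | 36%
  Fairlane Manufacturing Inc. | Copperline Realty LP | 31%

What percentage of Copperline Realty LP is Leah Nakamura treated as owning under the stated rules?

By sibling attribution (R3), Leah Nakamura is treated as also owning Sven Nakamura's interest in Stonebridge Mining NL, giving 68% + 32% = 100%.
By sibling attribution (R3), Leah Nakamura is treated as also owning Sven Nakamura's interest in Ironwood Industries Corp, giving 64% + 36% = 100%.
By sibling attribution (R3), Leah Nakamura is treated as also owning Sven Nakamura's interest in Fairlane Manufacturing Inc, giving 31% + 69% = 100%.
Chain via Stonebridge Mining NL (R2): 100% × 11% = 11% of Copperline Realty LP.
Chain via Ironwood Industries Corp. (R2): 100% × 36% = 36% of Copperline Realty LP.
Chain via Fairlane Manufacturing Inc. (R2): 100% × 31% = 31% of Copperline Realty LP.
Aggregating (R1): 11% + 36% + 31% = 78%.

78%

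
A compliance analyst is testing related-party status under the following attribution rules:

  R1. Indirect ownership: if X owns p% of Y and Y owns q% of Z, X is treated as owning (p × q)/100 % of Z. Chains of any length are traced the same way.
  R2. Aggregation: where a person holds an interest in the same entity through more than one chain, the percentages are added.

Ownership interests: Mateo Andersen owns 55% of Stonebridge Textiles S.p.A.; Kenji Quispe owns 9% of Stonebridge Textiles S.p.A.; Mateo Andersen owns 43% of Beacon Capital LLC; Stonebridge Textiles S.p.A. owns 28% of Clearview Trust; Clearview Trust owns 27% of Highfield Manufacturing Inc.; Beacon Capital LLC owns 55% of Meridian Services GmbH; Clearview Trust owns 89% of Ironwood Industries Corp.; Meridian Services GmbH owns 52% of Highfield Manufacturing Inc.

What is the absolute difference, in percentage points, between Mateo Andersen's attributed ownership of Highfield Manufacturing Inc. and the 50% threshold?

Chain via Beacon Capital LLC → Meridian Services GmbH (R1): 43% × 55% × 52% = 12.298% of Highfield Manufacturing Inc.
Chain via Stonebridge Textiles S.p.A. → Clearview Trust (R1): 55% × 28% × 27% = 4.158% of Highfield Manufacturing Inc.
Aggregating (R2): 12.298% + 4.158% = 16.456%.
16.456% falls short of the 50% threshold by 33.544 percentage points.

33.544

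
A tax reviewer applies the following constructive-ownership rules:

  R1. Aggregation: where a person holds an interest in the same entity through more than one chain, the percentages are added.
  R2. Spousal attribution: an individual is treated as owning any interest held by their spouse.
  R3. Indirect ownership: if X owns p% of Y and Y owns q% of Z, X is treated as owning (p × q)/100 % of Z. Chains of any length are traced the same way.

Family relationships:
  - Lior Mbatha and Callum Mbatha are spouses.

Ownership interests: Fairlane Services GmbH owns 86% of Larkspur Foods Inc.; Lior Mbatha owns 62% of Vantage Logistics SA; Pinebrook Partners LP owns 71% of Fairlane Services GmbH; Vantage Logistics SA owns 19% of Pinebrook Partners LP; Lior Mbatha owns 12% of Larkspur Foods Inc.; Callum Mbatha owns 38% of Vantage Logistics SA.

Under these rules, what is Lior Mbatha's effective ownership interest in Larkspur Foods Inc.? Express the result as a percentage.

23.6014%

By spousal attribution (R2), Lior Mbatha is treated as also owning Callum Mbatha's interest in Vantage Logistics SA, giving 62% + 38% = 100%.
Chain via Vantage Logistics SA → Pinebrook Partners LP → Fairlane Services GmbH (R3): 100% × 19% × 71% × 86% = 11.6014% of Larkspur Foods Inc.
Direct interest in Larkspur Foods Inc: 12%.
Aggregating (R1): 11.6014% + 12% = 23.6014%.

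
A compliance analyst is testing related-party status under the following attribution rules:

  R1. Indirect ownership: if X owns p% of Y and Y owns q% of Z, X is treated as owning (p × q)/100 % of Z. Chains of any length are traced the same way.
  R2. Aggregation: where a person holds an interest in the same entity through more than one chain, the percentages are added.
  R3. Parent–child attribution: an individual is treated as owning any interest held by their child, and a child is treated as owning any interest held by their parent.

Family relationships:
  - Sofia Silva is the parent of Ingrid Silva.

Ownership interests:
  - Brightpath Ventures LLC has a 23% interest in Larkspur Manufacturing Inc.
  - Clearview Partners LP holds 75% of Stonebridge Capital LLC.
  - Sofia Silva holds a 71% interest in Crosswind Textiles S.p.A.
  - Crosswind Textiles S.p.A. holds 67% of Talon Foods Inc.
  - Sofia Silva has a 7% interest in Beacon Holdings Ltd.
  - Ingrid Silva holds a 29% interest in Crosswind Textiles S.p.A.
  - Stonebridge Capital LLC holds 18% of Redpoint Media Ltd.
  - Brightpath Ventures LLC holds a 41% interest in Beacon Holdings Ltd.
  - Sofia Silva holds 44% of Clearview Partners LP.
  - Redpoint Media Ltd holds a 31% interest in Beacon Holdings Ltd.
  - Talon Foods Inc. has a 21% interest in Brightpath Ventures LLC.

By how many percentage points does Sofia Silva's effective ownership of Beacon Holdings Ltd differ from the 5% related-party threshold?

9.6101

By parent–child attribution (R3), Sofia Silva is treated as also owning Ingrid Silva's interest in Crosswind Textiles S.p.A, giving 71% + 29% = 100%.
Chain via Clearview Partners LP → Stonebridge Capital LLC → Redpoint Media Ltd (R1): 44% × 75% × 18% × 31% = 1.8414% of Beacon Holdings Ltd.
Chain via Crosswind Textiles S.p.A. → Talon Foods Inc. → Brightpath Ventures LLC (R1): 100% × 67% × 21% × 41% = 5.7687% of Beacon Holdings Ltd.
Direct interest in Beacon Holdings Ltd: 7%.
Aggregating (R2): 1.8414% + 5.7687% + 7% = 14.6101%.
14.6101% exceeds the 5% threshold by 9.6101 percentage points.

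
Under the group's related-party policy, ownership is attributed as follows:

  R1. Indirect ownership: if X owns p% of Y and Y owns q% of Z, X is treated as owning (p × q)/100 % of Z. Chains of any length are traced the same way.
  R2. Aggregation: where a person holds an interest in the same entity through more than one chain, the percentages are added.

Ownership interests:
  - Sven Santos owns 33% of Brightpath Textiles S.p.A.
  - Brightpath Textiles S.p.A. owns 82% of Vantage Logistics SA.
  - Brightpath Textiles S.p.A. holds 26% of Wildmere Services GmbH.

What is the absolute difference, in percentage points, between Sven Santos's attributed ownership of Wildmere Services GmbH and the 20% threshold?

Chain via Brightpath Textiles S.p.A. (R1): 33% × 26% = 8.58% of Wildmere Services GmbH.
8.58% falls short of the 20% threshold by 11.42 percentage points.

11.42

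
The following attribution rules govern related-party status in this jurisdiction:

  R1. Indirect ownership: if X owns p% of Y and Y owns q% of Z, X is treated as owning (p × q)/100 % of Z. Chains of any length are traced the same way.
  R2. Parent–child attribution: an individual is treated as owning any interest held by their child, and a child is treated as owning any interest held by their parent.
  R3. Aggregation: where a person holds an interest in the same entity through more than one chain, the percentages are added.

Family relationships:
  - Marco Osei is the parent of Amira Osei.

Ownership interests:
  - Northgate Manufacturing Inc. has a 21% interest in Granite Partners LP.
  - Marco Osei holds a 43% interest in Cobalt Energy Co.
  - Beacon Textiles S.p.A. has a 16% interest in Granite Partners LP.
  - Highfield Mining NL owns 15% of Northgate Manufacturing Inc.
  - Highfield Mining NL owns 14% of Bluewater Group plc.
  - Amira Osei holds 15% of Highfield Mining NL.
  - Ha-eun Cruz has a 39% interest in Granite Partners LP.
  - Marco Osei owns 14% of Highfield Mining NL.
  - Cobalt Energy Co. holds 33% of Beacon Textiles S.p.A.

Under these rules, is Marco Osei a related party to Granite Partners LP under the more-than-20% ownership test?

No

By parent–child attribution (R2), Marco Osei is treated as also owning Amira Osei's interest in Highfield Mining NL, giving 14% + 15% = 29%.
Chain via Highfield Mining NL → Northgate Manufacturing Inc. (R1): 29% × 15% × 21% = 0.9135% of Granite Partners LP.
Chain via Cobalt Energy Co. → Beacon Textiles S.p.A. (R1): 43% × 33% × 16% = 2.2704% of Granite Partners LP.
Aggregating (R3): 0.9135% + 2.2704% = 3.1839%.
3.1839% does not exceed the 20% threshold, so Marco is not a related party to Granite Partners LP.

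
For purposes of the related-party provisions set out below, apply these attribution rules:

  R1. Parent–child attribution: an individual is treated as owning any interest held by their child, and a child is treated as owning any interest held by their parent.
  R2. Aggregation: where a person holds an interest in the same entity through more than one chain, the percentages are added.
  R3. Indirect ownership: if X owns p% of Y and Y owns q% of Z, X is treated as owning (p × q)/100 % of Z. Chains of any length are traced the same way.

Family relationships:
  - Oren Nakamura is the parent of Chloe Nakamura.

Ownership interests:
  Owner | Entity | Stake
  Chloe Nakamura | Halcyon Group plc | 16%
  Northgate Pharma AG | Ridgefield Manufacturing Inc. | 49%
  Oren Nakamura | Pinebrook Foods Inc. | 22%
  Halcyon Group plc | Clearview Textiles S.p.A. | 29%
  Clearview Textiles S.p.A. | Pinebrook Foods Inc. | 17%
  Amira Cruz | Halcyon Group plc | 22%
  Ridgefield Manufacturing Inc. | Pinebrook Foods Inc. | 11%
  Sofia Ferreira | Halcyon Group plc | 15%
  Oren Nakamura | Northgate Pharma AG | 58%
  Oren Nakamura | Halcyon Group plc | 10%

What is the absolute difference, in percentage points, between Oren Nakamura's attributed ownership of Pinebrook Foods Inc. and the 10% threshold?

By parent–child attribution (R1), Oren Nakamura is treated as also owning Chloe Nakamura's interest in Halcyon Group plc, giving 10% + 16% = 26%.
Chain via Northgate Pharma AG → Ridgefield Manufacturing Inc. (R3): 58% × 49% × 11% = 3.1262% of Pinebrook Foods Inc.
Chain via Halcyon Group plc → Clearview Textiles S.p.A. (R3): 26% × 29% × 17% = 1.2818% of Pinebrook Foods Inc.
Direct interest in Pinebrook Foods Inc: 22%.
Aggregating (R2): 3.1262% + 1.2818% + 22% = 26.408%.
26.408% exceeds the 10% threshold by 16.408 percentage points.

16.408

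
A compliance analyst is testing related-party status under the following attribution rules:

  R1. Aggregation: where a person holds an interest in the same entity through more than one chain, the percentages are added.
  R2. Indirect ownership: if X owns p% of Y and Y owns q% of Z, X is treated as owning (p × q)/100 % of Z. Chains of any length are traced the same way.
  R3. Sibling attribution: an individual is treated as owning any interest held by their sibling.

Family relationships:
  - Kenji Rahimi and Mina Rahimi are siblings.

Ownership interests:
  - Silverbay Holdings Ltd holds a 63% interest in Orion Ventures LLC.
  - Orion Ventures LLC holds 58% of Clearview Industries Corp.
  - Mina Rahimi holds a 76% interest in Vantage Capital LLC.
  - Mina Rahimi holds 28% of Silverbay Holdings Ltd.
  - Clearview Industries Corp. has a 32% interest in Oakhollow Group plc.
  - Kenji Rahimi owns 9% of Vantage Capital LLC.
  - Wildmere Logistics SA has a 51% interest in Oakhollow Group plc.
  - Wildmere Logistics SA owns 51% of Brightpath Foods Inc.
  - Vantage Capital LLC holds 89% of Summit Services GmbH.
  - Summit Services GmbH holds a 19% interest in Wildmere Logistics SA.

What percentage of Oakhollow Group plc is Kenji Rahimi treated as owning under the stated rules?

10.604469%

By sibling attribution (R3), Kenji Rahimi is treated as also owning Mina Rahimi's interest in Vantage Capital LLC, giving 9% + 76% = 85%.
By sibling attribution (R3), Kenji Rahimi is treated as owning Mina Rahimi's 28% interest in Silverbay Holdings Ltd.
Chain via Vantage Capital LLC → Summit Services GmbH → Wildmere Logistics SA (R2): 85% × 89% × 19% × 51% = 7.330485% of Oakhollow Group plc.
Chain via Silverbay Holdings Ltd → Orion Ventures LLC → Clearview Industries Corp. (R2): 28% × 63% × 58% × 32% = 3.273984% of Oakhollow Group plc.
Aggregating (R1): 7.330485% + 3.273984% = 10.604469%.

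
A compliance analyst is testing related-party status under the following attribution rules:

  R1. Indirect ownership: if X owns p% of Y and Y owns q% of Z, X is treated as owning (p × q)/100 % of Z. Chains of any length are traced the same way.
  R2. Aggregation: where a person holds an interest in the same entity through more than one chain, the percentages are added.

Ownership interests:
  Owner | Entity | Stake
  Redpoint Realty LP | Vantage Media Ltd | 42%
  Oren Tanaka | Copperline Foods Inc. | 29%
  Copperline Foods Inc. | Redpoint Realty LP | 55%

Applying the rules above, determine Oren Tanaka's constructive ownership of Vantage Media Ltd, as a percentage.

6.699%

Chain via Copperline Foods Inc. → Redpoint Realty LP (R1): 29% × 55% × 42% = 6.699% of Vantage Media Ltd.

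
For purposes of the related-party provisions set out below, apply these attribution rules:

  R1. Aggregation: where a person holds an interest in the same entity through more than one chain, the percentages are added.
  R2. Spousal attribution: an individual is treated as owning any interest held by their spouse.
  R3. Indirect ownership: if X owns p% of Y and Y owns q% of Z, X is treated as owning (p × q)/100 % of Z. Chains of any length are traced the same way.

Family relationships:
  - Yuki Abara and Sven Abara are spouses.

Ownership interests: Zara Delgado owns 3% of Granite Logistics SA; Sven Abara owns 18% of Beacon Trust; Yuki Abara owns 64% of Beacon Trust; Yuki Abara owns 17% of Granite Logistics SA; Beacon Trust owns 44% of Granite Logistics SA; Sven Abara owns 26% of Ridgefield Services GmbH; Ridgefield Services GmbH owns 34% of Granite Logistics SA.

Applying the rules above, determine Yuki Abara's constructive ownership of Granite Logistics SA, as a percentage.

61.92%

By spousal attribution (R2), Yuki Abara is treated as also owning Sven Abara's interest in Beacon Trust, giving 64% + 18% = 82%.
By spousal attribution (R2), Yuki Abara is treated as owning Sven Abara's 26% interest in Ridgefield Services GmbH.
Chain via Beacon Trust (R3): 82% × 44% = 36.08% of Granite Logistics SA.
Direct interest in Granite Logistics SA: 17%.
Chain via Ridgefield Services GmbH (R3): 26% × 34% = 8.84% of Granite Logistics SA.
Aggregating (R1): 36.08% + 17% + 8.84% = 61.92%.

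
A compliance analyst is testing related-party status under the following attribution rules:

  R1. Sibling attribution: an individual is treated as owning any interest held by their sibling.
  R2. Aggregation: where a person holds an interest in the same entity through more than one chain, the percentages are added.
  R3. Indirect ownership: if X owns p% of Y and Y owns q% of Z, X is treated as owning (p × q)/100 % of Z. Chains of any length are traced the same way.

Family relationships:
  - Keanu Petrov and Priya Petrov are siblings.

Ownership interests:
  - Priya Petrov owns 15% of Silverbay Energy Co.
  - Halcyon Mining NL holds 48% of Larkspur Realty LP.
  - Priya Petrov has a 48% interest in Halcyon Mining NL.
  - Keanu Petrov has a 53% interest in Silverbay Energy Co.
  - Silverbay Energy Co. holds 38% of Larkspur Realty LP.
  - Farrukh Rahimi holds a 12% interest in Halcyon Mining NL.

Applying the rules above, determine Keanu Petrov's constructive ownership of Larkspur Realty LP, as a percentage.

48.88%

By sibling attribution (R1), Keanu Petrov is treated as also owning Priya Petrov's interest in Silverbay Energy Co, giving 53% + 15% = 68%.
By sibling attribution (R1), Keanu Petrov is treated as owning Priya Petrov's 48% interest in Halcyon Mining NL.
Chain via Silverbay Energy Co. (R3): 68% × 38% = 25.84% of Larkspur Realty LP.
Chain via Halcyon Mining NL (R3): 48% × 48% = 23.04% of Larkspur Realty LP.
Aggregating (R2): 25.84% + 23.04% = 48.88%.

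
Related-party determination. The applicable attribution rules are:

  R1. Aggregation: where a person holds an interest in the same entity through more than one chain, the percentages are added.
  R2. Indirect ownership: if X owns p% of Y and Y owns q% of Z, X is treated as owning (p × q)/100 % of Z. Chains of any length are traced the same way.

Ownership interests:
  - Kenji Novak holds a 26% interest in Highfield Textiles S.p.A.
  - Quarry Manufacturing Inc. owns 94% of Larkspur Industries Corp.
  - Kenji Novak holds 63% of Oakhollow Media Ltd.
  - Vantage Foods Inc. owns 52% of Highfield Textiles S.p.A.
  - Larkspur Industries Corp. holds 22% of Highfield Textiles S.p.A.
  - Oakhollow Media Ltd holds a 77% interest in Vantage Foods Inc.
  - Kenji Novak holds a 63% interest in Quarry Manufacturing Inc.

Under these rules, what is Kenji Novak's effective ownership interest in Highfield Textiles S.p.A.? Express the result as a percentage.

64.2536%

Chain via Oakhollow Media Ltd → Vantage Foods Inc. (R2): 63% × 77% × 52% = 25.2252% of Highfield Textiles S.p.A.
Chain via Quarry Manufacturing Inc. → Larkspur Industries Corp. (R2): 63% × 94% × 22% = 13.0284% of Highfield Textiles S.p.A.
Direct interest in Highfield Textiles S.p.A: 26%.
Aggregating (R1): 25.2252% + 13.0284% + 26% = 64.2536%.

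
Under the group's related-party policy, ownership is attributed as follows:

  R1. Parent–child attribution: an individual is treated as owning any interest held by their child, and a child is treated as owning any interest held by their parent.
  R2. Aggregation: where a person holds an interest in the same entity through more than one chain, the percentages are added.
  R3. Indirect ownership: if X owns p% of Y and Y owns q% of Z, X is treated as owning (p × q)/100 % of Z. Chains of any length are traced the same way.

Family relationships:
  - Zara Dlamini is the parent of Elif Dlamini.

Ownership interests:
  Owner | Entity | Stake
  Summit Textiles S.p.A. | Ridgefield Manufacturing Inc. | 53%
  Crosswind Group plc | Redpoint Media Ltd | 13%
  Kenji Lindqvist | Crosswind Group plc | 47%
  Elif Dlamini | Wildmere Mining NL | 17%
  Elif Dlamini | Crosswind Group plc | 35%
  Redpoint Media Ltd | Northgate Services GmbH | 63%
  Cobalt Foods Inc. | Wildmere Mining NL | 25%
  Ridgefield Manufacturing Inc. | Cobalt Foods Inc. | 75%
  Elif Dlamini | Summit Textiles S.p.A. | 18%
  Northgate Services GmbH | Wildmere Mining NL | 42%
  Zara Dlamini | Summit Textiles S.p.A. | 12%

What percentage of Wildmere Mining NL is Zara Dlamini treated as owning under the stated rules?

21.18518%

By parent–child attribution (R1), Zara Dlamini is treated as also owning Elif Dlamini's interest in Summit Textiles S.p.A, giving 12% + 18% = 30%.
By parent–child attribution (R1), Zara Dlamini is treated as owning Elif Dlamini's 35% interest in Crosswind Group plc.
By parent–child attribution (R1), Zara Dlamini is treated as owning Elif Dlamini's 17% interest in Wildmere Mining NL.
Chain via Summit Textiles S.p.A. → Ridgefield Manufacturing Inc. → Cobalt Foods Inc. (R3): 30% × 53% × 75% × 25% = 2.98125% of Wildmere Mining NL.
Chain via Crosswind Group plc → Redpoint Media Ltd → Northgate Services GmbH (R3): 35% × 13% × 63% × 42% = 1.20393% of Wildmere Mining NL.
Direct interest in Wildmere Mining NL: 17%.
Aggregating (R2): 2.98125% + 1.20393% + 17% = 21.18518%.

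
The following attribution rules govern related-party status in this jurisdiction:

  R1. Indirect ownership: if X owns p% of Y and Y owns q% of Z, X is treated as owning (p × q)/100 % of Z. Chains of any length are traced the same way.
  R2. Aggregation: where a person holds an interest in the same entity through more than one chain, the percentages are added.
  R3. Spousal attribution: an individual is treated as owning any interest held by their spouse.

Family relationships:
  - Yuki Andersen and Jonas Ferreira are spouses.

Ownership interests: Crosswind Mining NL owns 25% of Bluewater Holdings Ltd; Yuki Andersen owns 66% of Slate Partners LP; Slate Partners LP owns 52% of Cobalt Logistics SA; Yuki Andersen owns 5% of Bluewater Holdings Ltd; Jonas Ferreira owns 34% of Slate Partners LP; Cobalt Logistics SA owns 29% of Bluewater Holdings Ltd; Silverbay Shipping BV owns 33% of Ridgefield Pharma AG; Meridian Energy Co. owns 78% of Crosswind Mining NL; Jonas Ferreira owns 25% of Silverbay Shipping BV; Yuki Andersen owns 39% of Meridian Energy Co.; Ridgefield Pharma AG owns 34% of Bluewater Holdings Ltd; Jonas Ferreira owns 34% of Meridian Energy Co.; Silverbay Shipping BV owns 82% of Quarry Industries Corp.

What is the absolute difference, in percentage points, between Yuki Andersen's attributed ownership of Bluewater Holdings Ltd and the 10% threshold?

27.12

By spousal attribution (R3), Yuki Andersen is treated as also owning Jonas Ferreira's interest in Slate Partners LP, giving 66% + 34% = 100%.
By spousal attribution (R3), Yuki Andersen is treated as also owning Jonas Ferreira's interest in Meridian Energy Co, giving 39% + 34% = 73%.
By spousal attribution (R3), Yuki Andersen is treated as owning Jonas Ferreira's 25% interest in Silverbay Shipping BV.
Chain via Slate Partners LP → Cobalt Logistics SA (R1): 100% × 52% × 29% = 15.08% of Bluewater Holdings Ltd.
Chain via Meridian Energy Co. → Crosswind Mining NL (R1): 73% × 78% × 25% = 14.235% of Bluewater Holdings Ltd.
Direct interest in Bluewater Holdings Ltd: 5%.
Chain via Silverbay Shipping BV → Ridgefield Pharma AG (R1): 25% × 33% × 34% = 2.805% of Bluewater Holdings Ltd.
Aggregating (R2): 15.08% + 14.235% + 5% + 2.805% = 37.12%.
37.12% exceeds the 10% threshold by 27.12 percentage points.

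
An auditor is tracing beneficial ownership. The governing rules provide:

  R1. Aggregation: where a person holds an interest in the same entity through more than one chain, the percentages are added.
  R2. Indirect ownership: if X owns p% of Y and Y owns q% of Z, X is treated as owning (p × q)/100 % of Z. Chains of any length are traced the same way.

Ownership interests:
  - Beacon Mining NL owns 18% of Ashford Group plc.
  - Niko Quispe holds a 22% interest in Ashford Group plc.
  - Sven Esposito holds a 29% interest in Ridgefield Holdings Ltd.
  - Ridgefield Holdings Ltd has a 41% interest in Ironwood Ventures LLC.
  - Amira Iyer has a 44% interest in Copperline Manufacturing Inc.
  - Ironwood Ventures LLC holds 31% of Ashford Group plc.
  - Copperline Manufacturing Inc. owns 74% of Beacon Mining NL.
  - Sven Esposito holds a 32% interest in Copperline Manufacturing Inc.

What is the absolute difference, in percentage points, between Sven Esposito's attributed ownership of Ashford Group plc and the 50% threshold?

Chain via Copperline Manufacturing Inc. → Beacon Mining NL (R2): 32% × 74% × 18% = 4.2624% of Ashford Group plc.
Chain via Ridgefield Holdings Ltd → Ironwood Ventures LLC (R2): 29% × 41% × 31% = 3.6859% of Ashford Group plc.
Aggregating (R1): 4.2624% + 3.6859% = 7.9483%.
7.9483% falls short of the 50% threshold by 42.0517 percentage points.

42.0517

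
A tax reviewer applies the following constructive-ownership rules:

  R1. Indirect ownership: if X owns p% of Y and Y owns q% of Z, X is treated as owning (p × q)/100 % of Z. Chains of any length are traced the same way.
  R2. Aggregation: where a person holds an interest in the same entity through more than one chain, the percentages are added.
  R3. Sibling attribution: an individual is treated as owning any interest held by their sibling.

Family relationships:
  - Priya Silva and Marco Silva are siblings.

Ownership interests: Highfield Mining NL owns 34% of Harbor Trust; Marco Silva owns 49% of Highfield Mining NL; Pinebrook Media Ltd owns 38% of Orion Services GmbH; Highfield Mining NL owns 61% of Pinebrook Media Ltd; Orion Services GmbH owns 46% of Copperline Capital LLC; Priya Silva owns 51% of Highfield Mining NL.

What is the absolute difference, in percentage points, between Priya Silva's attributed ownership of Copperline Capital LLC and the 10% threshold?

By sibling attribution (R3), Priya Silva is treated as also owning Marco Silva's interest in Highfield Mining NL, giving 51% + 49% = 100%.
Chain via Highfield Mining NL → Pinebrook Media Ltd → Orion Services GmbH (R1): 100% × 61% × 38% × 46% = 10.6628% of Copperline Capital LLC.
10.6628% exceeds the 10% threshold by 0.6628 percentage points.

0.6628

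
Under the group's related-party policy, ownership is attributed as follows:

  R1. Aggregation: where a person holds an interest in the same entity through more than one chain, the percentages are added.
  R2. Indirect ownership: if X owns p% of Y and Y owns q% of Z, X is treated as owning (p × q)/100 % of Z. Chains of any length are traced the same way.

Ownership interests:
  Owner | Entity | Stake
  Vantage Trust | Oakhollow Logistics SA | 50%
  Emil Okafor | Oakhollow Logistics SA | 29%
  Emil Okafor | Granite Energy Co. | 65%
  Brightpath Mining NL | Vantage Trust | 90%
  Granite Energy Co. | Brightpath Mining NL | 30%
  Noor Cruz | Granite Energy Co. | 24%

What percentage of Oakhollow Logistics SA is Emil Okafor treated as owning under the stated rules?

Chain via Granite Energy Co. → Brightpath Mining NL → Vantage Trust (R2): 65% × 30% × 90% × 50% = 8.775% of Oakhollow Logistics SA.
Direct interest in Oakhollow Logistics SA: 29%.
Aggregating (R1): 8.775% + 29% = 37.775%.

37.775%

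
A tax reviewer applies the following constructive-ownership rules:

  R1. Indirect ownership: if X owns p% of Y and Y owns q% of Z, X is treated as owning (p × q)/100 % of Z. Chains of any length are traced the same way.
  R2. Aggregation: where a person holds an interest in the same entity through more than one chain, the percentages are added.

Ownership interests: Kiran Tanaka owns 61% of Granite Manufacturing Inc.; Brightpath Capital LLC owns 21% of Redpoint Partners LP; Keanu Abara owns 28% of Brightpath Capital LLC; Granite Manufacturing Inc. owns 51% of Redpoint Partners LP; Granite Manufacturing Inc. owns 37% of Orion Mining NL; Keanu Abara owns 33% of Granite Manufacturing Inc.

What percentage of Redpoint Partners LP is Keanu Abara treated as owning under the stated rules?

22.71%

Chain via Brightpath Capital LLC (R1): 28% × 21% = 5.88% of Redpoint Partners LP.
Chain via Granite Manufacturing Inc. (R1): 33% × 51% = 16.83% of Redpoint Partners LP.
Aggregating (R2): 5.88% + 16.83% = 22.71%.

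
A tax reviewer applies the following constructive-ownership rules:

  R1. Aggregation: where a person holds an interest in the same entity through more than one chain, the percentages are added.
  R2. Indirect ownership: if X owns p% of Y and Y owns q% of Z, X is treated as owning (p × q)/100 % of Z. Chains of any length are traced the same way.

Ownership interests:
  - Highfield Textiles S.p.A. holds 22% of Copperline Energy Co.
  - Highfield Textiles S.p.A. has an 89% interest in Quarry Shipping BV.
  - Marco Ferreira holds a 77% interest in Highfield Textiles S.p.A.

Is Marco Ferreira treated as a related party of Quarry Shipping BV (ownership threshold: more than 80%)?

Chain via Highfield Textiles S.p.A. (R2): 77% × 89% = 68.53% of Quarry Shipping BV.
68.53% does not exceed the 80% threshold, so Marco is not a related party to Quarry Shipping BV.

No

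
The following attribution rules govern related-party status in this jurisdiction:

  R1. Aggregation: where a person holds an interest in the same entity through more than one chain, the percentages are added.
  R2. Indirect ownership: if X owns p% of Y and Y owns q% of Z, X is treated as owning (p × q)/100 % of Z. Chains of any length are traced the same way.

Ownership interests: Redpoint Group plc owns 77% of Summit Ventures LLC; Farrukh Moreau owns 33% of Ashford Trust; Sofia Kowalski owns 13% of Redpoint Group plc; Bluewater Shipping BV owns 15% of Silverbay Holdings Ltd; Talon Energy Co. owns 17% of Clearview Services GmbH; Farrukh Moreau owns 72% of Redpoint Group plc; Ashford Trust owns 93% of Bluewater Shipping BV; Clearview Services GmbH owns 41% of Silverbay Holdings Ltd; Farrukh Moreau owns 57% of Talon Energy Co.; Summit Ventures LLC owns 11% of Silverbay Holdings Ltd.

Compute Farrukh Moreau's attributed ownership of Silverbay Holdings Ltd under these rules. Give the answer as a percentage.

Chain via Talon Energy Co. → Clearview Services GmbH (R2): 57% × 17% × 41% = 3.9729% of Silverbay Holdings Ltd.
Chain via Ashford Trust → Bluewater Shipping BV (R2): 33% × 93% × 15% = 4.6035% of Silverbay Holdings Ltd.
Chain via Redpoint Group plc → Summit Ventures LLC (R2): 72% × 77% × 11% = 6.0984% of Silverbay Holdings Ltd.
Aggregating (R1): 3.9729% + 4.6035% + 6.0984% = 14.6748%.

14.6748%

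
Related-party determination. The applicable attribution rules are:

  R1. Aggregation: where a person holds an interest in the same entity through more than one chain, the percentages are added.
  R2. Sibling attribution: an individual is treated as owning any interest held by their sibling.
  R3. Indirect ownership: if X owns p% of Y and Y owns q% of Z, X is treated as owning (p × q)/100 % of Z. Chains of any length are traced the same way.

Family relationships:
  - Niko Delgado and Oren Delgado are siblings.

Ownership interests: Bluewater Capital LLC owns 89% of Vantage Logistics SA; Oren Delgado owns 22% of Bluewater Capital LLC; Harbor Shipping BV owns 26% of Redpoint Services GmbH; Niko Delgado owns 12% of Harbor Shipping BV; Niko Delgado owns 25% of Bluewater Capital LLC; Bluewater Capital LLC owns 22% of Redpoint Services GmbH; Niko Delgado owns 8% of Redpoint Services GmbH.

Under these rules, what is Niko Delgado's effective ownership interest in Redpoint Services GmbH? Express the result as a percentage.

21.46%

By sibling attribution (R2), Niko Delgado is treated as also owning Oren Delgado's interest in Bluewater Capital LLC, giving 25% + 22% = 47%.
Chain via Harbor Shipping BV (R3): 12% × 26% = 3.12% of Redpoint Services GmbH.
Chain via Bluewater Capital LLC (R3): 47% × 22% = 10.34% of Redpoint Services GmbH.
Direct interest in Redpoint Services GmbH: 8%.
Aggregating (R1): 3.12% + 10.34% + 8% = 21.46%.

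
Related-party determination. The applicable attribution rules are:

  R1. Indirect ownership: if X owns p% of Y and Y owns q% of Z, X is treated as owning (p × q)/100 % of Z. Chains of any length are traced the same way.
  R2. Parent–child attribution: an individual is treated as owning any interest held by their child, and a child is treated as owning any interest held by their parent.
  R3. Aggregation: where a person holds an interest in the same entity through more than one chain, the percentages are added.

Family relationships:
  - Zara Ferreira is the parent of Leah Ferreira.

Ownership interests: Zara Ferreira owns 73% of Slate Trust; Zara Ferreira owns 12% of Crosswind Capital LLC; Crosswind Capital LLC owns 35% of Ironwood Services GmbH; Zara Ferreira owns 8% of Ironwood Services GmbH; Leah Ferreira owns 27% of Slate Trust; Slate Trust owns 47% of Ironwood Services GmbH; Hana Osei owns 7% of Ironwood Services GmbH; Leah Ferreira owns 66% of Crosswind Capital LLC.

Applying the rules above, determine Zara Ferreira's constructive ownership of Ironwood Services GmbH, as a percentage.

82.3%

By parent–child attribution (R2), Zara Ferreira is treated as also owning Leah Ferreira's interest in Crosswind Capital LLC, giving 12% + 66% = 78%.
By parent–child attribution (R2), Zara Ferreira is treated as also owning Leah Ferreira's interest in Slate Trust, giving 73% + 27% = 100%.
Chain via Crosswind Capital LLC (R1): 78% × 35% = 27.3% of Ironwood Services GmbH.
Chain via Slate Trust (R1): 100% × 47% = 47% of Ironwood Services GmbH.
Direct interest in Ironwood Services GmbH: 8%.
Aggregating (R3): 27.3% + 47% + 8% = 82.3%.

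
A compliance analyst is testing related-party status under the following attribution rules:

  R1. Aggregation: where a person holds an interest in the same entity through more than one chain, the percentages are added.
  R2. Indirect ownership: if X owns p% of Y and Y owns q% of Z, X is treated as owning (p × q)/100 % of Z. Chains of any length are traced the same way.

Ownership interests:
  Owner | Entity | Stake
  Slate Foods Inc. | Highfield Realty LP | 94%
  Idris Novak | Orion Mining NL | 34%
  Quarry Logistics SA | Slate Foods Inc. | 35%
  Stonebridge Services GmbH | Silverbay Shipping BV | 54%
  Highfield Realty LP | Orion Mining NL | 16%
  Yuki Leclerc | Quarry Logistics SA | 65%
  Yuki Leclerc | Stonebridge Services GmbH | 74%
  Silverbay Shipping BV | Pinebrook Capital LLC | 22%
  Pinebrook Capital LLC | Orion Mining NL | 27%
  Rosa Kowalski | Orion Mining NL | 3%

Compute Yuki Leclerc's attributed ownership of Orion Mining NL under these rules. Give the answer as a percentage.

Chain via Quarry Logistics SA → Slate Foods Inc. → Highfield Realty LP (R2): 65% × 35% × 94% × 16% = 3.4216% of Orion Mining NL.
Chain via Stonebridge Services GmbH → Silverbay Shipping BV → Pinebrook Capital LLC (R2): 74% × 54% × 22% × 27% = 2.373624% of Orion Mining NL.
Aggregating (R1): 3.4216% + 2.373624% = 5.795224%.

5.795224%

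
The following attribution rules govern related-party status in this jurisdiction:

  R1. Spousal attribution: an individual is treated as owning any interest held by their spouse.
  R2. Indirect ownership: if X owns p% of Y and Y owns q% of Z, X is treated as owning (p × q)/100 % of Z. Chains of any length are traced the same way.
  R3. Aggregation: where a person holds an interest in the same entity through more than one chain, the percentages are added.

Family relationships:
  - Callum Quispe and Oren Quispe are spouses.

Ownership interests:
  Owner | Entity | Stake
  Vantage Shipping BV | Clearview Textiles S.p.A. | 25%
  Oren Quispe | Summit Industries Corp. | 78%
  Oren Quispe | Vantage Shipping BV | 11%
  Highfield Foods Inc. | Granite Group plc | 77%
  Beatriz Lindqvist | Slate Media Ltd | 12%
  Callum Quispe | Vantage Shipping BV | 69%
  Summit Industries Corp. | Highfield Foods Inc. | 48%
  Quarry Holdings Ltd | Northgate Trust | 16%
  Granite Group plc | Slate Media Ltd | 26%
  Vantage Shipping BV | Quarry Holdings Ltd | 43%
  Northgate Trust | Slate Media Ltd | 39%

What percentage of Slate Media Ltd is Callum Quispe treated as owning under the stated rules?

9.642048%

By spousal attribution (R1), Callum Quispe is treated as also owning Oren Quispe's interest in Vantage Shipping BV, giving 69% + 11% = 80%.
By spousal attribution (R1), Callum Quispe is treated as owning Oren Quispe's 78% interest in Summit Industries Corp.
Chain via Vantage Shipping BV → Quarry Holdings Ltd → Northgate Trust (R2): 80% × 43% × 16% × 39% = 2.14656% of Slate Media Ltd.
Chain via Summit Industries Corp. → Highfield Foods Inc. → Granite Group plc (R2): 78% × 48% × 77% × 26% = 7.495488% of Slate Media Ltd.
Aggregating (R3): 2.14656% + 7.495488% = 9.642048%.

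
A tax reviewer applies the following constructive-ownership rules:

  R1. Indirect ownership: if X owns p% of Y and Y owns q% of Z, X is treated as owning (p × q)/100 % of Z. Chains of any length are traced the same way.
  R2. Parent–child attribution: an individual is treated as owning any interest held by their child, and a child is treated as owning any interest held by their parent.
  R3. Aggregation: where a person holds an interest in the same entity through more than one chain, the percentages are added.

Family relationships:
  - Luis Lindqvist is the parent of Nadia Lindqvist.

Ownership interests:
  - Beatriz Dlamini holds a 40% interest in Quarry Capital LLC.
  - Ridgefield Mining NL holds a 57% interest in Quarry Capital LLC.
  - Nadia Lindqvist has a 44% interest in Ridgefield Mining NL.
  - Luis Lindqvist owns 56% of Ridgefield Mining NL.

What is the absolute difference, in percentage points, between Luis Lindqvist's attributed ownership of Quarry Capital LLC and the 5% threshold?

By parent–child attribution (R2), Luis Lindqvist is treated as also owning Nadia Lindqvist's interest in Ridgefield Mining NL, giving 56% + 44% = 100%.
Chain via Ridgefield Mining NL (R1): 100% × 57% = 57% of Quarry Capital LLC.
57% exceeds the 5% threshold by 52 percentage points.

52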